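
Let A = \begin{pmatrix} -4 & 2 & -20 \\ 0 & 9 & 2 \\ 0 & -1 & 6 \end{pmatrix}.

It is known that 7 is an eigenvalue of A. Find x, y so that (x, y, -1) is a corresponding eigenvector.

2, 1

We need (A - 7I)v = 0.
A - 7I = [[-11, 2, -20], [0, 2, 2], [0, -1, -1]].
Row 1: (-11)·x + (2)·y + (-20)·-1 = 0
Row 2: (0)·x + (2)·y + (2)·-1 = 0
Row 3: (0)·x + (-1)·y + (-1)·-1 = 0
Solving gives x = 2, y = 1.
Check: A·(2, 1, -1) = (14, 7, -7) = 7·(2, 1, -1).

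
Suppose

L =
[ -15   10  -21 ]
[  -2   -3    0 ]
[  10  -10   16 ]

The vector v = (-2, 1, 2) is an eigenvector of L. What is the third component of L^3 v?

First find the eigenvalue: Lv = (-2, 1, 2) = 1·(-2, 1, 2), so λ = 1.
Then L^3 v = λ^3·v = 1^3·(-2, 1, 2) = 1·(-2, 1, 2) = (-2, 1, 2).

2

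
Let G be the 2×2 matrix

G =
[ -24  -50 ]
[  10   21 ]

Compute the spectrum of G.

det(G - sI) = (-24 - s)(21 - s) - (-50)·(10) = s^2 + 3s - 4.
This factors as (s + 4)·(s - 1) = 0.
Eigenvalues: -4, 1.

-4, 1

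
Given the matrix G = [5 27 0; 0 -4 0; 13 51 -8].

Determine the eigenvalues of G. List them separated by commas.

-8, -4, 5

Set up det(rI - G) = 0.
Expanding the 3×3 determinant: p(r) = r^3 + 7r^2 - 28r - 160.
Rational-root test: r = -4 gives p(-4) = 0.
Factor out (r + 4): p(r) = (r + 4)·(r^2 + 3r - 40).
The quadratic factors as (r + 8)·(r - 5).
Eigenvalues: -8, -4, 5.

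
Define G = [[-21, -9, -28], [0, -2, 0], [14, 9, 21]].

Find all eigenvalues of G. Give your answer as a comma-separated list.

-7, -2, 7

Compute the characteristic polynomial p(s) = det(sI - G).
Cofactor expansion gives p(s) = s^3 + 2s^2 - 49s - 98.
Rational-root test: s = -7 gives p(-7) = 0.
Dividing by (s + 7) leaves s^2 - 5s - 14.
The quadratic factors as (s + 2)·(s - 7).
Eigenvalues: -7, -2, 7.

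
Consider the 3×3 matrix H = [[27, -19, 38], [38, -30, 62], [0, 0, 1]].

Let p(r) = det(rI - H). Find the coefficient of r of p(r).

-91

p(r) = r^3 + 2r^2 - 91r + 88.
The coefficient of r is -91.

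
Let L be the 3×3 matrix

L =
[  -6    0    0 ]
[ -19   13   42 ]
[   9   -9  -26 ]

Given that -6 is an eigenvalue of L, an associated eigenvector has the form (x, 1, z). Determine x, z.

We need (L + 6I)v = 0.
L + 6I = [[0, 0, 0], [-19, 19, 42], [9, -9, -20]].
Row 1: (0)·x + (0)·1 + (0)·z = 0
Row 2: (-19)·x + (19)·1 + (42)·z = 0
Row 3: (9)·x + (-9)·1 + (-20)·z = 0
Solving gives x = 1, z = 0.
Check: L·(1, 1, 0) = (-6, -6, 0) = -6·(1, 1, 0).

1, 0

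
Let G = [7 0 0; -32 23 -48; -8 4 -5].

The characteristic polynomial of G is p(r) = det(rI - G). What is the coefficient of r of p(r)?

203

p(r) = r^3 - 25r^2 + 203r - 539.
The coefficient of r is 203.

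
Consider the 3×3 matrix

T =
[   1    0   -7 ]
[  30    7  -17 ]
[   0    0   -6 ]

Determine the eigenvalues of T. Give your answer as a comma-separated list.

-6, 1, 7

The characteristic polynomial is p(λ) = det(λI - T).
Cofactor expansion gives p(λ) = λ^3 - 2λ^2 - 41λ + 42.
Try λ = 1: p(1) = 0, so 1 is a root.
Dividing by (λ - 1) leaves λ^2 - λ - 42.
The quadratic factors as (λ + 6)·(λ - 7).
Eigenvalues: -6, 1, 7.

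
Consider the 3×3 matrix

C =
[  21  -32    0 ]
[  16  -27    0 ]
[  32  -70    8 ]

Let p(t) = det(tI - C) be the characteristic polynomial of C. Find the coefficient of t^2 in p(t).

The coefficient of t^2 of det(tI - C) is −trace(C).
trace(C) = (21) + (-27) + (8) = 2, so the coefficient is -2.

-2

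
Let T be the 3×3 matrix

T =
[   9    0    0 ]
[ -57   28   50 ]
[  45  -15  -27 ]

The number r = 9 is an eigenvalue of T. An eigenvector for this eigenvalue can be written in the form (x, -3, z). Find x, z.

We need (T - 9I)v = 0.
T - 9I = [[0, 0, 0], [-57, 19, 50], [45, -15, -36]].
Row 1: (0)·x + (0)·-3 + (0)·z = 0
Row 2: (-57)·x + (19)·-3 + (50)·z = 0
Row 3: (45)·x + (-15)·-3 + (-36)·z = 0
Solving gives x = -1, z = 0.
Check: T·(-1, -3, 0) = (-9, -27, 0) = 9·(-1, -3, 0).

-1, 0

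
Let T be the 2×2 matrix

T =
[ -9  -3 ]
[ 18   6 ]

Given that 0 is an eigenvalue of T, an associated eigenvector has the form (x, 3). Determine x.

We need (T)v = 0.
T = [[-9, -3], [18, 6]].
Row 1: (-9)·x + (-3)·3 = 0
Row 2: (18)·x + (6)·3 = 0
Solving gives x = -1.
Check: T·(-1, 3) = (0, 0) = 0·(-1, 3).

-1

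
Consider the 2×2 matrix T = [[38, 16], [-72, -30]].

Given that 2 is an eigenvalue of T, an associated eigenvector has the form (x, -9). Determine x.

4

We need (T - 2I)v = 0.
T - 2I = [[36, 16], [-72, -32]].
Row 1: (36)·x + (16)·-9 = 0
Row 2: (-72)·x + (-32)·-9 = 0
Solving gives x = 4.
Check: T·(4, -9) = (8, -18) = 2·(4, -9).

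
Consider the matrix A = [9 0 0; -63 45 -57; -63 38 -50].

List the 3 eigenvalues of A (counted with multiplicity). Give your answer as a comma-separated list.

-12, 7, 9

Set up det(λI - A) = 0.
Expanding along the first row, p(λ) = λ^3 - 4λ^2 - 129λ + 756.
Rational-root test: λ = 9 gives p(9) = 0.
Dividing by (λ - 9) leaves λ^2 + 5λ - 84.
The quadratic factors as (λ + 12)·(λ - 7).
Eigenvalues: -12, 7, 9.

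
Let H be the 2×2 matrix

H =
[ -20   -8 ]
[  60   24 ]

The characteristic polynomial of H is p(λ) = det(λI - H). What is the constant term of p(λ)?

p(λ) = λ^2 - 4λ.
The constant term is 0.

0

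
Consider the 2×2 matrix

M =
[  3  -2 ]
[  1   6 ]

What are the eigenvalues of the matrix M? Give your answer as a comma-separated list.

4, 5

det(M - λI) = (3 - λ)(6 - λ) - (-2)·(1) = λ^2 - 9λ + 20.
This factors as (λ - 4)·(λ - 5) = 0.
Eigenvalues: 4, 5.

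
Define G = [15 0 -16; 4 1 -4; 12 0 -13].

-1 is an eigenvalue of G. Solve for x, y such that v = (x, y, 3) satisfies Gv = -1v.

We need (G + 1I)v = 0.
G + 1I = [[16, 0, -16], [4, 2, -4], [12, 0, -12]].
Row 1: (16)·x + (0)·y + (-16)·3 = 0
Row 2: (4)·x + (2)·y + (-4)·3 = 0
Row 3: (12)·x + (0)·y + (-12)·3 = 0
Solving gives x = 3, y = 0.
Check: G·(3, 0, 3) = (-3, 0, -3) = -1·(3, 0, 3).

3, 0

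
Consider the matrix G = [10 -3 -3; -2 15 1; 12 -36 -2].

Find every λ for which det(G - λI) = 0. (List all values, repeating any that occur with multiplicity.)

4, 9, 10

Compute the characteristic polynomial p(μ) = det(μI - G).
Expanding the 3×3 determinant: p(μ) = μ^3 - 23μ^2 + 166μ - 360.
Rational-root test: μ = 9 gives p(9) = 0.
Dividing by (μ - 9) leaves μ^2 - 14μ + 40.
The quadratic factors as (μ - 4)·(μ - 10).
Eigenvalues: 4, 9, 10.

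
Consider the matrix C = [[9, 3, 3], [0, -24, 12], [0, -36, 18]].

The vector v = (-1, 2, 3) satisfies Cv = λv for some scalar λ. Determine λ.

Compute Cv: C·(-1, 2, 3) = (6, -12, -18).
Since Cv = λv, compare component 1: 6 = λ·-1, so λ = -6.

-6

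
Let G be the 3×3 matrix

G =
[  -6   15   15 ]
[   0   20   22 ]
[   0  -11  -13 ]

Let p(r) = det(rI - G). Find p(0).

-108

p(0) = det(0·I − G) = det(−G) = (−1)^3·det(G).
det(G) = 108, so p(0) = -108.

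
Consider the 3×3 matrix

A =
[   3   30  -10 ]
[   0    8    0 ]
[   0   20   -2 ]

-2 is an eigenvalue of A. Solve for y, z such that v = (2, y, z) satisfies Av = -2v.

0, 1

We need (A + 2I)v = 0.
A + 2I = [[5, 30, -10], [0, 10, 0], [0, 20, 0]].
Row 1: (5)·2 + (30)·y + (-10)·z = 0
Row 2: (0)·2 + (10)·y + (0)·z = 0
Row 3: (0)·2 + (20)·y + (0)·z = 0
Solving gives y = 0, z = 1.
Check: A·(2, 0, 1) = (-4, 0, -2) = -2·(2, 0, 1).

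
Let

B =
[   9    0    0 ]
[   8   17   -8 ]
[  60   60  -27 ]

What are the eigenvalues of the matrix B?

-7, -3, 9

Compute the characteristic polynomial p(λ) = det(λI - B).
Expanding along the first row, p(λ) = λ^3 + λ^2 - 69λ - 189.
Try λ = 9: p(9) = 0, so 9 is a root.
Dividing by (λ - 9) leaves λ^2 + 10λ + 21.
The quadratic factors as (λ + 7)·(λ + 3).
Eigenvalues: -7, -3, 9.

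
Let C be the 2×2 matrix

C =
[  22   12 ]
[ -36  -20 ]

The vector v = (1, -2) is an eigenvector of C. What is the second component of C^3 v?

First find the eigenvalue: Cv = (-2, 4) = -2·(1, -2), so λ = -2.
Then C^3 v = λ^3·v = (-2)^3·(1, -2) = -8·(1, -2) = (-8, 16).

16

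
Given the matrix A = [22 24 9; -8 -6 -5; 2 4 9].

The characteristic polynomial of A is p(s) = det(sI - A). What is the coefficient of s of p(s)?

206

p(s) = s^3 - 25s^2 + 206s - 560.
The coefficient of s is 206.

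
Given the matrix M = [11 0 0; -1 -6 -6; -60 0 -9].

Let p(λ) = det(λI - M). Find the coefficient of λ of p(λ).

p(λ) = λ^3 + 4λ^2 - 111λ - 594.
The coefficient of λ is -111.

-111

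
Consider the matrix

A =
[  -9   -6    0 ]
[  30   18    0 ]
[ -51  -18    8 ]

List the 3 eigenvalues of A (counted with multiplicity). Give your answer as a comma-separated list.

Set up det(rI - A) = 0.
Expanding the 3×3 determinant: p(r) = r^3 - 17r^2 + 90r - 144.
Since p(3) = 0, r = 3 is a root.
Factor out (r - 3): p(r) = (r - 3)·(r^2 - 14r + 48).
The quadratic factors as (r - 6)·(r - 8).
Eigenvalues: 3, 6, 8.

3, 6, 8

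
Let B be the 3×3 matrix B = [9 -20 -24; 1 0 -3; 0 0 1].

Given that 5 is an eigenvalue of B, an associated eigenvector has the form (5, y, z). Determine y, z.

1, 0

We need (B - 5I)v = 0.
B - 5I = [[4, -20, -24], [1, -5, -3], [0, 0, -4]].
Row 1: (4)·5 + (-20)·y + (-24)·z = 0
Row 2: (1)·5 + (-5)·y + (-3)·z = 0
Row 3: (0)·5 + (0)·y + (-4)·z = 0
Solving gives y = 1, z = 0.
Check: B·(5, 1, 0) = (25, 5, 0) = 5·(5, 1, 0).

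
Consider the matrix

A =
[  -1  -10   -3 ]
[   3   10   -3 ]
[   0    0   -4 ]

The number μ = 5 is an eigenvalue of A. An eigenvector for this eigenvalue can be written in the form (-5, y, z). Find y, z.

3, 0

We need (A - 5I)v = 0.
A - 5I = [[-6, -10, -3], [3, 5, -3], [0, 0, -9]].
Row 1: (-6)·-5 + (-10)·y + (-3)·z = 0
Row 2: (3)·-5 + (5)·y + (-3)·z = 0
Row 3: (0)·-5 + (0)·y + (-9)·z = 0
Solving gives y = 3, z = 0.
Check: A·(-5, 3, 0) = (-25, 15, 0) = 5·(-5, 3, 0).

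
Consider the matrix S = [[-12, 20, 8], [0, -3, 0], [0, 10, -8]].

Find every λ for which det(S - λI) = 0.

Compute the characteristic polynomial p(λ) = det(λI - S).
Cofactor expansion gives p(λ) = λ^3 + 23λ^2 + 156λ + 288.
Since p(-12) = 0, λ = -12 is a root.
Dividing by (λ + 12) leaves λ^2 + 11λ + 24.
The quadratic factors as (λ + 8)·(λ + 3).
Eigenvalues: -12, -8, -3.

-12, -8, -3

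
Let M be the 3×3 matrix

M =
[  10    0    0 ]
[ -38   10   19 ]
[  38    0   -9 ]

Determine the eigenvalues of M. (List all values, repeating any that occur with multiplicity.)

The characteristic polynomial is p(s) = det(sI - M).
Expanding the 3×3 determinant: p(s) = s^3 - 11s^2 - 80s + 900.
Since p(10) = 0, s = 10 is a root.
Factor out (s - 10): p(s) = (s - 10)·(s^2 - s - 90).
The quadratic factors as (s + 9)·(s - 10).
Eigenvalues: -9, 10, 10.

-9, 10, 10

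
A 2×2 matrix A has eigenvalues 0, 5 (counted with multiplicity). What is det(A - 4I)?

-4

If A has eigenvalues 0, 5, then A - 4I has eigenvalues -4, 1.
det(A - 4I) = (-4) · (1) = -4.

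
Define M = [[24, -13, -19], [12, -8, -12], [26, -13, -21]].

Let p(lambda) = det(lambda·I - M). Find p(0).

p(0) = det(0·I − M) = det(−M) = (−1)^3·det(M).
det(M) = 80, so p(0) = -80.

-80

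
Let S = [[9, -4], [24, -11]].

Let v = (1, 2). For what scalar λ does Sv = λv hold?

1

Compute Sv: S·(1, 2) = (1, 2).
Since Sv = λv, compare component 1: 1 = λ·1, so λ = 1.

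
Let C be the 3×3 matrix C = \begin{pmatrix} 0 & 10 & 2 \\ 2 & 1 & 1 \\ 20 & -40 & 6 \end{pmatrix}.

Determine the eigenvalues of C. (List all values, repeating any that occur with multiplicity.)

-4, 5, 6

Set up det(μI - C) = 0.
Expanding the 3×3 determinant: p(μ) = μ^3 - 7μ^2 - 14μ + 120.
Rational-root test: μ = 6 gives p(6) = 0.
Dividing by (μ - 6) leaves μ^2 - μ - 20.
The quadratic factors as (μ + 4)·(μ - 5).
Eigenvalues: -4, 5, 6.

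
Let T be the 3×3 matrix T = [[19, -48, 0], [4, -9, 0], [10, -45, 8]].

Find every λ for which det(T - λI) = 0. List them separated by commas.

Set up det(lambda·I - T) = 0.
Expanding along the first row, p(lambda) = lambda^3 - 18·lambda^2 + 101·lambda - 168.
Rational-root test: lambda = 8 gives p(8) = 0.
Factor out (lambda - 8): p(lambda) = (lambda - 8)·(lambda^2 - 10·lambda + 21).
The quadratic factors as (lambda - 3)·(lambda - 7).
Eigenvalues: 3, 7, 8.

3, 7, 8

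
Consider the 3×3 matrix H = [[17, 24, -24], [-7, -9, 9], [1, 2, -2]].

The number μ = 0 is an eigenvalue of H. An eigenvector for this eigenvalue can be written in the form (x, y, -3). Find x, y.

We need (H)v = 0.
H = [[17, 24, -24], [-7, -9, 9], [1, 2, -2]].
Row 1: (17)·x + (24)·y + (-24)·-3 = 0
Row 2: (-7)·x + (-9)·y + (9)·-3 = 0
Row 3: (1)·x + (2)·y + (-2)·-3 = 0
Solving gives x = 0, y = -3.
Check: H·(0, -3, -3) = (0, 0, 0) = 0·(0, -3, -3).

0, -3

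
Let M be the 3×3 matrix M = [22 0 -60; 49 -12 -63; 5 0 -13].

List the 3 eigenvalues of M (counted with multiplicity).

Set up det(λI - M) = 0.
Cofactor expansion gives p(λ) = λ^3 + 3λ^2 - 94λ + 168.
Since p(2) = 0, λ = 2 is a root.
Dividing by (λ - 2) leaves λ^2 + 5λ - 84.
The quadratic factors as (λ + 12)·(λ - 7).
Eigenvalues: -12, 2, 7.

-12, 2, 7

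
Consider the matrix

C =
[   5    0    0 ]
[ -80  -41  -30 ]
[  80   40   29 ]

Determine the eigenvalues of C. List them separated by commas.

-11, -1, 5

Set up det(sI - C) = 0.
Expanding the 3×3 determinant: p(s) = s^3 + 7s^2 - 49s - 55.
Try s = -1: p(-1) = 0, so -1 is a root.
Factor out (s + 1): p(s) = (s + 1)·(s^2 + 6s - 55).
The quadratic factors as (s + 11)·(s - 5).
Eigenvalues: -11, -1, 5.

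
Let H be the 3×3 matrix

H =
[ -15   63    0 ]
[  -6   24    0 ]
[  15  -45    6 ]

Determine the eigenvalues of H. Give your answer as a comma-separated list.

Compute the characteristic polynomial p(r) = det(rI - H).
Expanding along the first row, p(r) = r^3 - 15r^2 + 72r - 108.
Rational-root test: r = 3 gives p(3) = 0.
Factor out (r - 3): p(r) = (r - 3)·(r^2 - 12r + 36).
The quadratic factor is (r - 6)^2.
Eigenvalues: 3, 6, 6.

3, 6, 6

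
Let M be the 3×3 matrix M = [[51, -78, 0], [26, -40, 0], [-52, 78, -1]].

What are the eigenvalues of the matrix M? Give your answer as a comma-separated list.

-1, -1, 12

Compute the characteristic polynomial p(μ) = det(μI - M).
Expanding the 3×3 determinant: p(μ) = μ^3 - 10μ^2 - 23μ - 12.
Rational-root test: μ = 12 gives p(12) = 0.
Factor out (μ - 12): p(μ) = (μ - 12)·(μ^2 + 2μ + 1).
The quadratic factor is (μ + 1)^2.
Eigenvalues: -1, -1, 12.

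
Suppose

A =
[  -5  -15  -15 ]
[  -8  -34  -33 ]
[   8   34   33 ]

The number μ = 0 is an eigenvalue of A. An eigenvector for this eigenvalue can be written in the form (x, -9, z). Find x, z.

We need (A)v = 0.
A = [[-5, -15, -15], [-8, -34, -33], [8, 34, 33]].
Row 1: (-5)·x + (-15)·-9 + (-15)·z = 0
Row 2: (-8)·x + (-34)·-9 + (-33)·z = 0
Row 3: (8)·x + (34)·-9 + (33)·z = 0
Solving gives x = -3, z = 10.
Check: A·(-3, -9, 10) = (0, 0, 0) = 0·(-3, -9, 10).

-3, 10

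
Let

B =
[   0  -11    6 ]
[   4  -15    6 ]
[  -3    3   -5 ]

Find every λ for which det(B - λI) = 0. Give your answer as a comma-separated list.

The characteristic polynomial is p(r) = det(rI - B).
Cofactor expansion gives p(r) = r^3 + 20r^2 + 119r + 220.
Rational-root test: r = -11 gives p(-11) = 0.
Dividing by (r + 11) leaves r^2 + 9r + 20.
The quadratic factors as (r + 5)·(r + 4).
Eigenvalues: -11, -5, -4.

-11, -5, -4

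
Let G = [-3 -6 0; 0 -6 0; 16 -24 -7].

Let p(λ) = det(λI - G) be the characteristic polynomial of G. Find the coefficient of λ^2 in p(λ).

The coefficient of λ^2 of det(λI - G) is −trace(G).
trace(G) = (-3) + (-6) + (-7) = -16, so the coefficient is 16.

16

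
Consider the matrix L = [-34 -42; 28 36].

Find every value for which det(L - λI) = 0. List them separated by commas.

det(L - rI) = (-34 - r)(36 - r) - (-42)·(28) = r^2 - 2r - 48.
This factors as (r + 6)·(r - 8) = 0.
Eigenvalues: -6, 8.

-6, 8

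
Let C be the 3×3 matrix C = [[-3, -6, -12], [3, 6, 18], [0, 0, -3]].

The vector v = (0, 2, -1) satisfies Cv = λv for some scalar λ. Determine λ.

-3

Compute Cv: C·(0, 2, -1) = (0, -6, 3).
Since Cv = λv, compare component 2: -6 = λ·2, so λ = -3.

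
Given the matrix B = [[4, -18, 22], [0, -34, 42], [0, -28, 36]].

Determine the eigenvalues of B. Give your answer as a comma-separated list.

The characteristic polynomial is p(t) = det(tI - B).
Expanding along the first row, p(t) = t^3 - 6t^2 - 40t + 192.
Rational-root test: t = 4 gives p(4) = 0.
Dividing by (t - 4) leaves t^2 - 2t - 48.
The quadratic factors as (t + 6)·(t - 8).
Eigenvalues: -6, 4, 8.

-6, 4, 8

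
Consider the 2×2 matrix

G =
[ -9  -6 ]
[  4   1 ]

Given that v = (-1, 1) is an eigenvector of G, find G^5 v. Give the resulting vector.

(243, -243)

First find the eigenvalue: Gv = (3, -3) = -3·(-1, 1), so λ = -3.
Then G^5 v = λ^5·v = (-3)^5·(-1, 1) = -243·(-1, 1) = (243, -243).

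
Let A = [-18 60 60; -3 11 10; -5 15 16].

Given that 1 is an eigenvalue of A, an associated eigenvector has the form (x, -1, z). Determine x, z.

We need (A - 1I)v = 0.
A - 1I = [[-19, 60, 60], [-3, 10, 10], [-5, 15, 15]].
Row 1: (-19)·x + (60)·-1 + (60)·z = 0
Row 2: (-3)·x + (10)·-1 + (10)·z = 0
Row 3: (-5)·x + (15)·-1 + (15)·z = 0
Solving gives x = 0, z = 1.
Check: A·(0, -1, 1) = (0, -1, 1) = 1·(0, -1, 1).

0, 1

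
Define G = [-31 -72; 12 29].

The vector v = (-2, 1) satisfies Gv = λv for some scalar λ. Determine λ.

Compute Gv: G·(-2, 1) = (-10, 5).
Since Gv = λv, compare component 1: -10 = λ·-2, so λ = 5.

5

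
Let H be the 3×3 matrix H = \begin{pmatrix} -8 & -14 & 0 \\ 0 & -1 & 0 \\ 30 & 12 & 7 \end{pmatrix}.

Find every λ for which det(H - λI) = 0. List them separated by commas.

The characteristic polynomial is p(μ) = det(μI - H).
Expanding along the first row, p(μ) = μ^3 + 2μ^2 - 55μ - 56.
Try μ = -1: p(-1) = 0, so -1 is a root.
Dividing by (μ + 1) leaves μ^2 + μ - 56.
The quadratic factors as (μ + 8)·(μ - 7).
Eigenvalues: -8, -1, 7.

-8, -1, 7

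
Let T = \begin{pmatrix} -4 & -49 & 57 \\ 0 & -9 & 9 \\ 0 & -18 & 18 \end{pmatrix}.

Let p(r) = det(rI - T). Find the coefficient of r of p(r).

p(r) = r^3 - 5r^2 - 36r.
The coefficient of r is -36.

-36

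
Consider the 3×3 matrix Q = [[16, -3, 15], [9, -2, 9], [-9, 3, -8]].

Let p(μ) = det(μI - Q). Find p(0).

p(0) = det(0·I − Q) = det(−Q) = (−1)^3·det(Q).
det(Q) = -14, so p(0) = 14.

14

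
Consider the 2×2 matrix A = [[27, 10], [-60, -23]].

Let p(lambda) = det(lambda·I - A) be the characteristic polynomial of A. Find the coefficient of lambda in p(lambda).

-4

The coefficient of lambda of det(lambda·I - A) is −trace(A).
trace(A) = (27) + (-23) = 4, so the coefficient is -4.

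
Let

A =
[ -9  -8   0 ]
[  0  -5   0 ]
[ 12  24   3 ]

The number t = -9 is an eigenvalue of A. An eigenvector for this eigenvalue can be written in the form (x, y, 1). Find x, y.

-1, 0

We need (A + 9I)v = 0.
A + 9I = [[0, -8, 0], [0, 4, 0], [12, 24, 12]].
Row 1: (0)·x + (-8)·y + (0)·1 = 0
Row 2: (0)·x + (4)·y + (0)·1 = 0
Row 3: (12)·x + (24)·y + (12)·1 = 0
Solving gives x = -1, y = 0.
Check: A·(-1, 0, 1) = (9, 0, -9) = -9·(-1, 0, 1).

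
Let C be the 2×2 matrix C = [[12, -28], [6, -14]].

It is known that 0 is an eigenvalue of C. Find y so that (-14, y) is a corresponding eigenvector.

We need (C)v = 0.
C = [[12, -28], [6, -14]].
Row 1: (12)·-14 + (-28)·y = 0
Row 2: (6)·-14 + (-14)·y = 0
Solving gives y = -6.
Check: C·(-14, -6) = (0, 0) = 0·(-14, -6).

-6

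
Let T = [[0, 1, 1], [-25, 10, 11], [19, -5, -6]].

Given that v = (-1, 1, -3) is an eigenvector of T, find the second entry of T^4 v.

First find the eigenvalue: Tv = (-2, 2, -6) = 2·(-1, 1, -3), so λ = 2.
Then T^4 v = λ^4·v = 2^4·(-1, 1, -3) = 16·(-1, 1, -3) = (-16, 16, -48).

16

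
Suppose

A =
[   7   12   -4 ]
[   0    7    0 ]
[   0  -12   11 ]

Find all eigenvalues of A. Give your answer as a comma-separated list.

7, 7, 11

Compute the characteristic polynomial p(λ) = det(λI - A).
Cofactor expansion gives p(λ) = λ^3 - 25λ^2 + 203λ - 539.
Since p(11) = 0, λ = 11 is a root.
Dividing by (λ - 11) leaves λ^2 - 14λ + 49.
The quadratic factor is (λ - 7)^2.
Eigenvalues: 7, 7, 11.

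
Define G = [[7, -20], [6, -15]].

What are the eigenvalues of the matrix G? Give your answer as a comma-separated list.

-5, -3

det(G - sI) = (7 - s)(-15 - s) - (-20)·(6) = s^2 + 8s + 15.
This factors as (s + 5)·(s + 3) = 0.
Eigenvalues: -5, -3.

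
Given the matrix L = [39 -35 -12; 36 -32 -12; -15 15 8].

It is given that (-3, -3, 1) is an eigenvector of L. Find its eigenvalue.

Compute Lv: L·(-3, -3, 1) = (-24, -24, 8).
Since Lv = λv, compare component 1: -24 = λ·-3, so λ = 8.

8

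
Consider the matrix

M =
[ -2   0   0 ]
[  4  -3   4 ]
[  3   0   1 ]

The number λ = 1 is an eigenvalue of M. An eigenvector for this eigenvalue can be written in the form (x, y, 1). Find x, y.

We need (M - 1I)v = 0.
M - 1I = [[-3, 0, 0], [4, -4, 4], [3, 0, 0]].
Row 1: (-3)·x + (0)·y + (0)·1 = 0
Row 2: (4)·x + (-4)·y + (4)·1 = 0
Row 3: (3)·x + (0)·y + (0)·1 = 0
Solving gives x = 0, y = 1.
Check: M·(0, 1, 1) = (0, 1, 1) = 1·(0, 1, 1).

0, 1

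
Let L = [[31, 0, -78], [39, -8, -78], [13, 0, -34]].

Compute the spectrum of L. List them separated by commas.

Compute the characteristic polynomial p(μ) = det(μI - L).
Expanding the 3×3 determinant: p(μ) = μ^3 + 11μ^2 - 16μ - 320.
Since p(-8) = 0, μ = -8 is a root.
Factor out (μ + 8): p(μ) = (μ + 8)·(μ^2 + 3μ - 40).
The quadratic factors as (μ + 8)·(μ - 5).
Eigenvalues: -8, -8, 5.

-8, -8, 5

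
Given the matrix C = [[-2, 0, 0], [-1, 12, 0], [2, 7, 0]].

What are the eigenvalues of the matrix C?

C is lower triangular, so its eigenvalues are the diagonal entries.
Diagonal: -2, 12, 0.

-2, 0, 12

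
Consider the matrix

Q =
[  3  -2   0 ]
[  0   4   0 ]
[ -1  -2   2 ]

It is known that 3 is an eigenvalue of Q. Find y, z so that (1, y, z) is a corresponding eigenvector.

We need (Q - 3I)v = 0.
Q - 3I = [[0, -2, 0], [0, 1, 0], [-1, -2, -1]].
Row 1: (0)·1 + (-2)·y + (0)·z = 0
Row 2: (0)·1 + (1)·y + (0)·z = 0
Row 3: (-1)·1 + (-2)·y + (-1)·z = 0
Solving gives y = 0, z = -1.
Check: Q·(1, 0, -1) = (3, 0, -3) = 3·(1, 0, -1).

0, -1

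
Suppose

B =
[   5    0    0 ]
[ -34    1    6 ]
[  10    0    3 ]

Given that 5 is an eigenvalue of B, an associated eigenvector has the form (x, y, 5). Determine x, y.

We need (B - 5I)v = 0.
B - 5I = [[0, 0, 0], [-34, -4, 6], [10, 0, -2]].
Row 1: (0)·x + (0)·y + (0)·5 = 0
Row 2: (-34)·x + (-4)·y + (6)·5 = 0
Row 3: (10)·x + (0)·y + (-2)·5 = 0
Solving gives x = 1, y = -1.
Check: B·(1, -1, 5) = (5, -5, 25) = 5·(1, -1, 5).

1, -1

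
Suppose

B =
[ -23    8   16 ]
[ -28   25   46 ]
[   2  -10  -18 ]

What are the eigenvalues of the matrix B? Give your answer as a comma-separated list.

-11, -7, 2

Set up det(λI - B) = 0.
Cofactor expansion gives p(λ) = λ^3 + 16λ^2 + 41λ - 154.
Rational-root test: λ = 2 gives p(2) = 0.
Dividing by (λ - 2) leaves λ^2 + 18λ + 77.
The quadratic factors as (λ + 11)·(λ + 7).
Eigenvalues: -11, -7, 2.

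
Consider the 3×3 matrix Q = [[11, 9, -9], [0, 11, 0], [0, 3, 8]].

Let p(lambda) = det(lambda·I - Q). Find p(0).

p(0) = det(0·I − Q) = det(−Q) = (−1)^3·det(Q).
det(Q) = 968, so p(0) = -968.

-968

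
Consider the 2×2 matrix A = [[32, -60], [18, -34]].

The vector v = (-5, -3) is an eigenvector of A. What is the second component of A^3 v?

192

First find the eigenvalue: Av = (20, 12) = -4·(-5, -3), so λ = -4.
Then A^3 v = λ^3·v = (-4)^3·(-5, -3) = -64·(-5, -3) = (320, 192).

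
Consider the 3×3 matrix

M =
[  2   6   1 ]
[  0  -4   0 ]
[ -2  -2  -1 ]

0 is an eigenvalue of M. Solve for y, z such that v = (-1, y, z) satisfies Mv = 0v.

We need (M)v = 0.
M = [[2, 6, 1], [0, -4, 0], [-2, -2, -1]].
Row 1: (2)·-1 + (6)·y + (1)·z = 0
Row 2: (0)·-1 + (-4)·y + (0)·z = 0
Row 3: (-2)·-1 + (-2)·y + (-1)·z = 0
Solving gives y = 0, z = 2.
Check: M·(-1, 0, 2) = (0, 0, 0) = 0·(-1, 0, 2).

0, 2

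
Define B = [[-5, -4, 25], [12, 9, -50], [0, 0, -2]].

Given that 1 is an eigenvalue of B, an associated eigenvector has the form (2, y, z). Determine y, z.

-3, 0

We need (B - 1I)v = 0.
B - 1I = [[-6, -4, 25], [12, 8, -50], [0, 0, -3]].
Row 1: (-6)·2 + (-4)·y + (25)·z = 0
Row 2: (12)·2 + (8)·y + (-50)·z = 0
Row 3: (0)·2 + (0)·y + (-3)·z = 0
Solving gives y = -3, z = 0.
Check: B·(2, -3, 0) = (2, -3, 0) = 1·(2, -3, 0).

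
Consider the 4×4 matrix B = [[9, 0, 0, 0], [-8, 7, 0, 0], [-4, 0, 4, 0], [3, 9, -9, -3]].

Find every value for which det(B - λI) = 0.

-3, 4, 7, 9

B is lower triangular, so its eigenvalues are the diagonal entries.
Diagonal: 9, 7, 4, -3.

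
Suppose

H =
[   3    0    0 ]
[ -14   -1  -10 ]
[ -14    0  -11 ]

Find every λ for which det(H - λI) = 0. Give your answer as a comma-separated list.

Set up det(lambda·I - H) = 0.
Cofactor expansion gives p(lambda) = lambda^3 + 9·lambda^2 - 25·lambda - 33.
Since p(-1) = 0, lambda = -1 is a root.
Dividing by (lambda + 1) leaves lambda^2 + 8·lambda - 33.
The quadratic factors as (lambda + 11)·(lambda - 3).
Eigenvalues: -11, -1, 3.

-11, -1, 3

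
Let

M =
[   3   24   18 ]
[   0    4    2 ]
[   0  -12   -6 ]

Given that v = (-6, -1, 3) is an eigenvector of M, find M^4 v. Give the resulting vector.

First find the eigenvalue: Mv = (12, 2, -6) = -2·(-6, -1, 3), so λ = -2.
Then M^4 v = λ^4·v = (-2)^4·(-6, -1, 3) = 16·(-6, -1, 3) = (-96, -16, 48).

(-96, -16, 48)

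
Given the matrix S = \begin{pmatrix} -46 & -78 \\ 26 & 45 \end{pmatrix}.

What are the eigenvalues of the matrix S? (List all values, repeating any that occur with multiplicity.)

det(S - lambda·I) = (-46 - lambda)(45 - lambda) - (-78)·(26) = lambda^2 + lambda - 42.
This factors as (lambda + 7)·(lambda - 6) = 0.
Eigenvalues: -7, 6.

-7, 6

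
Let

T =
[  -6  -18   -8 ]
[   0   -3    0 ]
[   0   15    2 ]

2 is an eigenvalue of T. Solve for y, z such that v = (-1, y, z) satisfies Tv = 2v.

We need (T - 2I)v = 0.
T - 2I = [[-8, -18, -8], [0, -5, 0], [0, 15, 0]].
Row 1: (-8)·-1 + (-18)·y + (-8)·z = 0
Row 2: (0)·-1 + (-5)·y + (0)·z = 0
Row 3: (0)·-1 + (15)·y + (0)·z = 0
Solving gives y = 0, z = 1.
Check: T·(-1, 0, 1) = (-2, 0, 2) = 2·(-1, 0, 1).

0, 1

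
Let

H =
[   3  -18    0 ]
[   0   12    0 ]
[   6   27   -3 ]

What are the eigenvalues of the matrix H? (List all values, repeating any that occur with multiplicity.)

Set up det(lambda·I - H) = 0.
Cofactor expansion gives p(lambda) = lambda^3 - 12·lambda^2 - 9·lambda + 108.
Rational-root test: lambda = 3 gives p(3) = 0.
Factor out (lambda - 3): p(lambda) = (lambda - 3)·(lambda^2 - 9·lambda - 36).
The quadratic factors as (lambda + 3)·(lambda - 12).
Eigenvalues: -3, 3, 12.

-3, 3, 12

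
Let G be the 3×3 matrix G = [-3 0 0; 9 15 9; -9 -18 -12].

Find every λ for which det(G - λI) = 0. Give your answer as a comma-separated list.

The characteristic polynomial is p(s) = det(sI - G).
Expanding the 3×3 determinant: p(s) = s^3 - 27s - 54.
Since p(-3) = 0, s = -3 is a root.
Dividing by (s + 3) leaves s^2 - 3s - 18.
The quadratic factors as (s + 3)·(s - 6).
Eigenvalues: -3, -3, 6.

-3, -3, 6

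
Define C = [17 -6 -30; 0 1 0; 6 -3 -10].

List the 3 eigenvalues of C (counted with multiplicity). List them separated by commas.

1, 2, 5

The characteristic polynomial is p(t) = det(tI - C).
Cofactor expansion gives p(t) = t^3 - 8t^2 + 17t - 10.
Rational-root test: t = 5 gives p(5) = 0.
Dividing by (t - 5) leaves t^2 - 3t + 2.
The quadratic factors as (t - 1)·(t - 2).
Eigenvalues: 1, 2, 5.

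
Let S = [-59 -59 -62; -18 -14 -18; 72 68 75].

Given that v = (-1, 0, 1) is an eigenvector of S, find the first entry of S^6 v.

-729

First find the eigenvalue: Sv = (-3, 0, 3) = 3·(-1, 0, 1), so λ = 3.
Then S^6 v = λ^6·v = 3^6·(-1, 0, 1) = 729·(-1, 0, 1) = (-729, 0, 729).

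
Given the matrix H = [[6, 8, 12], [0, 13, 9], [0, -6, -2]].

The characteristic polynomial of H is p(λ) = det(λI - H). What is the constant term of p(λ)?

-168

p(λ) = λ^3 - 17λ^2 + 94λ - 168.
The constant term is -168.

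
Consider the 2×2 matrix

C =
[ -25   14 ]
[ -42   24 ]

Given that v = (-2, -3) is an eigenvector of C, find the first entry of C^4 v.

First find the eigenvalue: Cv = (8, 12) = -4·(-2, -3), so λ = -4.
Then C^4 v = λ^4·v = (-4)^4·(-2, -3) = 256·(-2, -3) = (-512, -768).

-512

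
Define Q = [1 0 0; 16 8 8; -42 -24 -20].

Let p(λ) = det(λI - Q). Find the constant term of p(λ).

p(λ) = λ^3 + 11λ^2 + 20λ - 32.
The constant term is -32.

-32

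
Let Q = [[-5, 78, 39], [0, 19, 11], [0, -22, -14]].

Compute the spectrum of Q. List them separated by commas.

-5, -3, 8

Compute the characteristic polynomial p(s) = det(sI - Q).
Expanding the 3×3 determinant: p(s) = s^3 - 49s - 120.
Since p(-3) = 0, s = -3 is a root.
Factor out (s + 3): p(s) = (s + 3)·(s^2 - 3s - 40).
The quadratic factors as (s + 5)·(s - 8).
Eigenvalues: -5, -3, 8.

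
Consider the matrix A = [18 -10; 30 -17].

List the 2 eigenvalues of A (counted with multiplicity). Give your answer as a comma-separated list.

-2, 3

det(A - λI) = (18 - λ)(-17 - λ) - (-10)·(30) = λ^2 - λ - 6.
This factors as (λ + 2)·(λ - 3) = 0.
Eigenvalues: -2, 3.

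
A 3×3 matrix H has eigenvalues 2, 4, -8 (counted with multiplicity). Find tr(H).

trace(H) is the sum of the eigenvalues: (2) + (4) + (-8) = -2.

-2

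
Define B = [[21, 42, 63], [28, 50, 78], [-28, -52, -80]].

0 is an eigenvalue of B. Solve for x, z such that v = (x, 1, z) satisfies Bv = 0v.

We need (B)v = 0.
B = [[21, 42, 63], [28, 50, 78], [-28, -52, -80]].
Row 1: (21)·x + (42)·1 + (63)·z = 0
Row 2: (28)·x + (50)·1 + (78)·z = 0
Row 3: (-28)·x + (-52)·1 + (-80)·z = 0
Solving gives x = 1, z = -1.
Check: B·(1, 1, -1) = (0, 0, 0) = 0·(1, 1, -1).

1, -1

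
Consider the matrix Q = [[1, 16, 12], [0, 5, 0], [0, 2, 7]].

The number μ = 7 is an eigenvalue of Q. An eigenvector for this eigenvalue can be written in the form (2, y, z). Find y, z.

We need (Q - 7I)v = 0.
Q - 7I = [[-6, 16, 12], [0, -2, 0], [0, 2, 0]].
Row 1: (-6)·2 + (16)·y + (12)·z = 0
Row 2: (0)·2 + (-2)·y + (0)·z = 0
Row 3: (0)·2 + (2)·y + (0)·z = 0
Solving gives y = 0, z = 1.
Check: Q·(2, 0, 1) = (14, 0, 7) = 7·(2, 0, 1).

0, 1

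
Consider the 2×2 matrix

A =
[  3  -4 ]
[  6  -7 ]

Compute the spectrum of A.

-3, -1

det(A - rI) = (3 - r)(-7 - r) - (-4)·(6) = r^2 + 4r + 3.
This factors as (r + 3)·(r + 1) = 0.
Eigenvalues: -3, -1.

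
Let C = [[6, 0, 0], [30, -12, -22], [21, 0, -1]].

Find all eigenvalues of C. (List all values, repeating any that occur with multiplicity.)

Compute the characteristic polynomial p(t) = det(tI - C).
Cofactor expansion gives p(t) = t^3 + 7t^2 - 66t - 72.
Since p(6) = 0, t = 6 is a root.
Dividing by (t - 6) leaves t^2 + 13t + 12.
The quadratic factors as (t + 12)·(t + 1).
Eigenvalues: -12, -1, 6.

-12, -1, 6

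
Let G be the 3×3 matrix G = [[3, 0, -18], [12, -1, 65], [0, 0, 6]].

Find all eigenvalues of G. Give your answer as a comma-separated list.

Set up det(sI - G) = 0.
Cofactor expansion gives p(s) = s^3 - 8s^2 + 9s + 18.
Try s = 3: p(3) = 0, so 3 is a root.
Factor out (s - 3): p(s) = (s - 3)·(s^2 - 5s - 6).
The quadratic factors as (s + 1)·(s - 6).
Eigenvalues: -1, 3, 6.

-1, 3, 6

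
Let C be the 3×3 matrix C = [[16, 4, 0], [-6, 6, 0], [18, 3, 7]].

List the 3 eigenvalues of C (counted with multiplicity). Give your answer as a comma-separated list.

Set up det(λI - C) = 0.
Expanding the 3×3 determinant: p(λ) = λ^3 - 29λ^2 + 274λ - 840.
Try λ = 7: p(7) = 0, so 7 is a root.
Factor out (λ - 7): p(λ) = (λ - 7)·(λ^2 - 22λ + 120).
The quadratic factors as (λ - 10)·(λ - 12).
Eigenvalues: 7, 10, 12.

7, 10, 12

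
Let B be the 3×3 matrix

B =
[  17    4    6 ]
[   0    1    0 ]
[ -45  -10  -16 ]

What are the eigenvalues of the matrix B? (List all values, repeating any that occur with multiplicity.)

Set up det(lambda·I - B) = 0.
Expanding along the first row, p(lambda) = lambda^3 - 2·lambda^2 - lambda + 2.
Rational-root test: lambda = 2 gives p(2) = 0.
Dividing by (lambda - 2) leaves lambda^2 - 1.
The quadratic factors as (lambda + 1)·(lambda - 1).
Eigenvalues: -1, 1, 2.

-1, 1, 2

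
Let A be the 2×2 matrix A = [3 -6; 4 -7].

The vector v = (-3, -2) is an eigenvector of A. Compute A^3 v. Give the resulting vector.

(3, 2)

First find the eigenvalue: Av = (3, 2) = -1·(-3, -2), so λ = -1.
Then A^3 v = λ^3·v = (-1)^3·(-3, -2) = -1·(-3, -2) = (3, 2).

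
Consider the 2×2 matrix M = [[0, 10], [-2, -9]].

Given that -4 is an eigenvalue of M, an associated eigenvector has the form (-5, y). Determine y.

2

We need (M + 4I)v = 0.
M + 4I = [[4, 10], [-2, -5]].
Row 1: (4)·-5 + (10)·y = 0
Row 2: (-2)·-5 + (-5)·y = 0
Solving gives y = 2.
Check: M·(-5, 2) = (20, -8) = -4·(-5, 2).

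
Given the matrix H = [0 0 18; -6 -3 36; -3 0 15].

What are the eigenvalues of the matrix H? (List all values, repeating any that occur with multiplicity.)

Compute the characteristic polynomial p(λ) = det(λI - H).
Expanding the 3×3 determinant: p(λ) = λ^3 - 12λ^2 + 9λ + 162.
Rational-root test: λ = -3 gives p(-3) = 0.
Dividing by (λ + 3) leaves λ^2 - 15λ + 54.
The quadratic factors as (λ - 6)·(λ - 9).
Eigenvalues: -3, 6, 9.

-3, 6, 9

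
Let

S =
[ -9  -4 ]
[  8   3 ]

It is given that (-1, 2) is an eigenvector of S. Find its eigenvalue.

-1

Compute Sv: S·(-1, 2) = (1, -2).
Since Sv = λv, compare component 1: 1 = λ·-1, so λ = -1.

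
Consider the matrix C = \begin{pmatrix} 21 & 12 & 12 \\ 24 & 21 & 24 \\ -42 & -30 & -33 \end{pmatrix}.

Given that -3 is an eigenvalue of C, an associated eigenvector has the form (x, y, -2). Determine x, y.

0, 2

We need (C + 3I)v = 0.
C + 3I = [[24, 12, 12], [24, 24, 24], [-42, -30, -30]].
Row 1: (24)·x + (12)·y + (12)·-2 = 0
Row 2: (24)·x + (24)·y + (24)·-2 = 0
Row 3: (-42)·x + (-30)·y + (-30)·-2 = 0
Solving gives x = 0, y = 2.
Check: C·(0, 2, -2) = (0, -6, 6) = -3·(0, 2, -2).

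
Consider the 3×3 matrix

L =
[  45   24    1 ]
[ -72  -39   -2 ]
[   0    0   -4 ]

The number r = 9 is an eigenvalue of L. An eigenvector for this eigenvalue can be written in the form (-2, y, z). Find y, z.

We need (L - 9I)v = 0.
L - 9I = [[36, 24, 1], [-72, -48, -2], [0, 0, -13]].
Row 1: (36)·-2 + (24)·y + (1)·z = 0
Row 2: (-72)·-2 + (-48)·y + (-2)·z = 0
Row 3: (0)·-2 + (0)·y + (-13)·z = 0
Solving gives y = 3, z = 0.
Check: L·(-2, 3, 0) = (-18, 27, 0) = 9·(-2, 3, 0).

3, 0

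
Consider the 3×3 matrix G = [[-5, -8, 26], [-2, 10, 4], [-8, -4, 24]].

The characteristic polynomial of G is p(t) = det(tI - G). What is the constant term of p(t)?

-880

p(t) = t^3 - 29t^2 + 278t - 880.
The constant term is -880.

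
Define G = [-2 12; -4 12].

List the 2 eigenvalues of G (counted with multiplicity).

det(G - rI) = (-2 - r)(12 - r) - (12)·(-4) = r^2 - 10r + 24.
This factors as (r - 4)·(r - 6) = 0.
Eigenvalues: 4, 6.

4, 6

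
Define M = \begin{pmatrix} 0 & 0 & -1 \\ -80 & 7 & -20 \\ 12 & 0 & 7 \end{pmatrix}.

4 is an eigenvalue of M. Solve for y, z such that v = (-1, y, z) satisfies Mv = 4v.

0, 4

We need (M - 4I)v = 0.
M - 4I = [[-4, 0, -1], [-80, 3, -20], [12, 0, 3]].
Row 1: (-4)·-1 + (0)·y + (-1)·z = 0
Row 2: (-80)·-1 + (3)·y + (-20)·z = 0
Row 3: (12)·-1 + (0)·y + (3)·z = 0
Solving gives y = 0, z = 4.
Check: M·(-1, 0, 4) = (-4, 0, 16) = 4·(-1, 0, 4).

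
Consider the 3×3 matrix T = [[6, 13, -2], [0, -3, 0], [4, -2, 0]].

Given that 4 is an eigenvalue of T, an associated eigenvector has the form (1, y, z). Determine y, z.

We need (T - 4I)v = 0.
T - 4I = [[2, 13, -2], [0, -7, 0], [4, -2, -4]].
Row 1: (2)·1 + (13)·y + (-2)·z = 0
Row 2: (0)·1 + (-7)·y + (0)·z = 0
Row 3: (4)·1 + (-2)·y + (-4)·z = 0
Solving gives y = 0, z = 1.
Check: T·(1, 0, 1) = (4, 0, 4) = 4·(1, 0, 1).

0, 1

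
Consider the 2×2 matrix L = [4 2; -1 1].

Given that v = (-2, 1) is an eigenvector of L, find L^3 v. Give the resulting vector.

(-54, 27)

First find the eigenvalue: Lv = (-6, 3) = 3·(-2, 1), so λ = 3.
Then L^3 v = λ^3·v = 3^3·(-2, 1) = 27·(-2, 1) = (-54, 27).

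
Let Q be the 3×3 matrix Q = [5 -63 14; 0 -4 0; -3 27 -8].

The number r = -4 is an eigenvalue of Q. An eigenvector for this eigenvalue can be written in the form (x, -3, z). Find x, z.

We need (Q + 4I)v = 0.
Q + 4I = [[9, -63, 14], [0, 0, 0], [-3, 27, -4]].
Row 1: (9)·x + (-63)·-3 + (14)·z = 0
Row 2: (0)·x + (0)·-3 + (0)·z = 0
Row 3: (-3)·x + (27)·-3 + (-4)·z = 0
Solving gives x = -63, z = 27.
Check: Q·(-63, -3, 27) = (252, 12, -108) = -4·(-63, -3, 27).

-63, 27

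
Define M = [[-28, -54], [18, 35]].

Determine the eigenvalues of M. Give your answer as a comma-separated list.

-1, 8

det(M - lambda·I) = (-28 - lambda)(35 - lambda) - (-54)·(18) = lambda^2 - 7·lambda - 8.
This factors as (lambda + 1)·(lambda - 8) = 0.
Eigenvalues: -1, 8.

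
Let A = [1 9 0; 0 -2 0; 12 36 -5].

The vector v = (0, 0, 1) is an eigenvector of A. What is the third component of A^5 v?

First find the eigenvalue: Av = (0, 0, -5) = -5·(0, 0, 1), so λ = -5.
Then A^5 v = λ^5·v = (-5)^5·(0, 0, 1) = -3125·(0, 0, 1) = (0, 0, -3125).

-3125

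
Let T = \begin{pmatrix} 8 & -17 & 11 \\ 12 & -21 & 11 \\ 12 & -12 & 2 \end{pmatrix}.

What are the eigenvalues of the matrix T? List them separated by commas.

Set up det(rI - T) = 0.
Expanding along the first row, p(r) = r^3 + 11r^2 + 10r - 72.
Rational-root test: r = 2 gives p(2) = 0.
Factor out (r - 2): p(r) = (r - 2)·(r^2 + 13r + 36).
The quadratic factors as (r + 9)·(r + 4).
Eigenvalues: -9, -4, 2.

-9, -4, 2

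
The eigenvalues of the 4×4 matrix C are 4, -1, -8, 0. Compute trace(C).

-5

trace(C) is the sum of the eigenvalues: (4) + (-1) + (-8) + (0) = -5.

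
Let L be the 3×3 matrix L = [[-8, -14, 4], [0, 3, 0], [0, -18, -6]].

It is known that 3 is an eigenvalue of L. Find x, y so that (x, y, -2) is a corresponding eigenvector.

-2, 1

We need (L - 3I)v = 0.
L - 3I = [[-11, -14, 4], [0, 0, 0], [0, -18, -9]].
Row 1: (-11)·x + (-14)·y + (4)·-2 = 0
Row 2: (0)·x + (0)·y + (0)·-2 = 0
Row 3: (0)·x + (-18)·y + (-9)·-2 = 0
Solving gives x = -2, y = 1.
Check: L·(-2, 1, -2) = (-6, 3, -6) = 3·(-2, 1, -2).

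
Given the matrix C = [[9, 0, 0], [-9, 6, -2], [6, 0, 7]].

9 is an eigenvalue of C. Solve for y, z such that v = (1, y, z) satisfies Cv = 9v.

We need (C - 9I)v = 0.
C - 9I = [[0, 0, 0], [-9, -3, -2], [6, 0, -2]].
Row 1: (0)·1 + (0)·y + (0)·z = 0
Row 2: (-9)·1 + (-3)·y + (-2)·z = 0
Row 3: (6)·1 + (0)·y + (-2)·z = 0
Solving gives y = -5, z = 3.
Check: C·(1, -5, 3) = (9, -45, 27) = 9·(1, -5, 3).

-5, 3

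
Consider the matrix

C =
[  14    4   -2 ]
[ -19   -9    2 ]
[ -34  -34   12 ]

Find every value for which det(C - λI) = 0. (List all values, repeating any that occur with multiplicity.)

Set up det(sI - C) = 0.
Expanding along the first row, p(s) = s^3 - 17s^2 + 10s + 600.
Since p(-5) = 0, s = -5 is a root.
Factor out (s + 5): p(s) = (s + 5)·(s^2 - 22s + 120).
The quadratic factors as (s - 10)·(s - 12).
Eigenvalues: -5, 10, 12.

-5, 10, 12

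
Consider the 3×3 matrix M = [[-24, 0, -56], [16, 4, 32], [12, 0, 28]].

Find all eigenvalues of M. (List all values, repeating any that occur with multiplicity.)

The characteristic polynomial is p(s) = det(sI - M).
Cofactor expansion gives p(s) = s^3 - 8s^2 + 16s.
Since p(0) = 0, s = 0 is a root.
Factor out s: p(s) = s·(s^2 - 8s + 16).
The quadratic factor is (s - 4)^2.
Eigenvalues: 0, 4, 4.

0, 4, 4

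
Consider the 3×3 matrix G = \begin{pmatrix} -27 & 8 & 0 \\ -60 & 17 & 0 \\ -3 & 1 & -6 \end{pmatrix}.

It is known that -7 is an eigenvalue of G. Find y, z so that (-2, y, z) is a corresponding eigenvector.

We need (G + 7I)v = 0.
G + 7I = [[-20, 8, 0], [-60, 24, 0], [-3, 1, 1]].
Row 1: (-20)·-2 + (8)·y + (0)·z = 0
Row 2: (-60)·-2 + (24)·y + (0)·z = 0
Row 3: (-3)·-2 + (1)·y + (1)·z = 0
Solving gives y = -5, z = -1.
Check: G·(-2, -5, -1) = (14, 35, 7) = -7·(-2, -5, -1).

-5, -1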